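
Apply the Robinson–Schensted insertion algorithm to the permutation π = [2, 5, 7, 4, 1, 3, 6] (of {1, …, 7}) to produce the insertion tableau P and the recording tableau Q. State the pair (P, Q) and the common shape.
P = [1, 3, 6] / [2, 4, 7] / [5];  Q = [1, 2, 3] / [4, 6, 7] / [5];  common shape = (3, 3, 1)

Row-insert the values π_1, π_2, … into P one at a time, bumping the leftmost entry strictly greater than the inserted value down to the next row. The recording tableau Q records, in position (i, j), the step at which that cell was added to P.
  Insert 2 (step 1): P = [2];  Q = [1]
  Insert 5 (step 2): P = [2, 5];  Q = [1, 2]
  Insert 7 (step 3): P = [2, 5, 7];  Q = [1, 2, 3]
  Insert 4 (step 4): P = [2, 4, 7] / [5];  Q = [1, 2, 3] / [4]
  Insert 1 (step 5): P = [1, 4, 7] / [2] / [5];  Q = [1, 2, 3] / [4] / [5]
  Insert 3 (step 6): P = [1, 3, 7] / [2, 4] / [5];  Q = [1, 2, 3] / [4, 6] / [5]
  Insert 6 (step 7): P = [1, 3, 6] / [2, 4, 7] / [5];  Q = [1, 2, 3] / [4, 6, 7] / [5]
Final shape: (3, 3, 1).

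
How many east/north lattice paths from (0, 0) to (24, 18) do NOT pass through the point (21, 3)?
Number of paths = 353695469466

Total paths from (0, 0) to (24, 18): C(42, 24) = 353697121050. Paths through (21, 3): (paths (0, 0) → (21, 3)) × (paths (21, 3) → (24, 18)) = C(24, 21) · C(18, 3) = 2024 · 816 = 1651584. Avoidance count = 353697121050 − 1651584 = 353695469466.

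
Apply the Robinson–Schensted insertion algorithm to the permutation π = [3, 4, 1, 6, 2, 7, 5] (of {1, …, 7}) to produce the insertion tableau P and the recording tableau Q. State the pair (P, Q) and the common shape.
P = [1, 2, 5, 7] / [3, 4, 6];  Q = [1, 2, 4, 6] / [3, 5, 7];  common shape = (4, 3)

Row-insert the values π_1, π_2, … into P one at a time, bumping the leftmost entry strictly greater than the inserted value down to the next row. The recording tableau Q records, in position (i, j), the step at which that cell was added to P.
  Insert 3 (step 1): P = [3];  Q = [1]
  Insert 4 (step 2): P = [3, 4];  Q = [1, 2]
  Insert 1 (step 3): P = [1, 4] / [3];  Q = [1, 2] / [3]
  Insert 6 (step 4): P = [1, 4, 6] / [3];  Q = [1, 2, 4] / [3]
  Insert 2 (step 5): P = [1, 2, 6] / [3, 4];  Q = [1, 2, 4] / [3, 5]
  Insert 7 (step 6): P = [1, 2, 6, 7] / [3, 4];  Q = [1, 2, 4, 6] / [3, 5]
  Insert 5 (step 7): P = [1, 2, 5, 7] / [3, 4, 6];  Q = [1, 2, 4, 6] / [3, 5, 7]
Final shape: (4, 3).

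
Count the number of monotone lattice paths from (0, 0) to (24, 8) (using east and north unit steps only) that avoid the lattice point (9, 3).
Number of paths = 7107420

Total paths from (0, 0) to (24, 8): C(32, 24) = 10518300. Paths through (9, 3): (paths (0, 0) → (9, 3)) × (paths (9, 3) → (24, 8)) = C(12, 9) · C(20, 15) = 220 · 15504 = 3410880. Avoidance count = 10518300 − 3410880 = 7107420.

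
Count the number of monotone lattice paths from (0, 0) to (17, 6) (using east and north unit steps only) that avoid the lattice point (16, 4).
Number of paths = 86412

Total paths from (0, 0) to (17, 6): C(23, 17) = 100947. Paths through (16, 4): (paths (0, 0) → (16, 4)) × (paths (16, 4) → (17, 6)) = C(20, 16) · C(3, 1) = 4845 · 3 = 14535. Avoidance count = 100947 − 14535 = 86412.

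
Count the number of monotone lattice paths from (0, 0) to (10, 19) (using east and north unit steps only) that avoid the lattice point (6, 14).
Number of paths = 15146250

Total paths from (0, 0) to (10, 19): C(29, 10) = 20030010. Paths through (6, 14): (paths (0, 0) → (6, 14)) × (paths (6, 14) → (10, 19)) = C(20, 6) · C(9, 4) = 38760 · 126 = 4883760. Avoidance count = 20030010 − 4883760 = 15146250.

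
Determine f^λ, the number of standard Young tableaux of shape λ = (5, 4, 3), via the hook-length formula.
# SYT of shape (5, 4, 3) = 2112

Hook-length formula: f^λ = n! / Π hook(c), product over all cells c of the Young diagram. For λ = (5, 4, 3), n = 12 boxes. Hook lengths by row (left-to-right, top-to-bottom): [7, 6, 5, 3, 1]; [5, 4, 3, 1]; [3, 2, 1]. Product of hooks = 226800. So f^λ = 12! / 226800 = 479001600 / 226800 = 2112.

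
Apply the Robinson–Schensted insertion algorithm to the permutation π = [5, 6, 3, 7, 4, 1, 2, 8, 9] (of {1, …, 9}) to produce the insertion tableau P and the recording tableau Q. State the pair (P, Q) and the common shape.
P = [1, 2, 7, 8, 9] / [3, 4] / [5, 6];  Q = [1, 2, 4, 8, 9] / [3, 5] / [6, 7];  common shape = (5, 2, 2)

Row-insert the values π_1, π_2, … into P one at a time, bumping the leftmost entry strictly greater than the inserted value down to the next row. The recording tableau Q records, in position (i, j), the step at which that cell was added to P.
  Insert 5 (step 1): P = [5];  Q = [1]
  Insert 6 (step 2): P = [5, 6];  Q = [1, 2]
  Insert 3 (step 3): P = [3, 6] / [5];  Q = [1, 2] / [3]
  Insert 7 (step 4): P = [3, 6, 7] / [5];  Q = [1, 2, 4] / [3]
  Insert 4 (step 5): P = [3, 4, 7] / [5, 6];  Q = [1, 2, 4] / [3, 5]
  Insert 1 (step 6): P = [1, 4, 7] / [3, 6] / [5];  Q = [1, 2, 4] / [3, 5] / [6]
  Insert 2 (step 7): P = [1, 2, 7] / [3, 4] / [5, 6];  Q = [1, 2, 4] / [3, 5] / [6, 7]
  Insert 8 (step 8): P = [1, 2, 7, 8] / [3, 4] / [5, 6];  Q = [1, 2, 4, 8] / [3, 5] / [6, 7]
  Insert 9 (step 9): P = [1, 2, 7, 8, 9] / [3, 4] / [5, 6];  Q = [1, 2, 4, 8, 9] / [3, 5] / [6, 7]
Final shape: (5, 2, 2).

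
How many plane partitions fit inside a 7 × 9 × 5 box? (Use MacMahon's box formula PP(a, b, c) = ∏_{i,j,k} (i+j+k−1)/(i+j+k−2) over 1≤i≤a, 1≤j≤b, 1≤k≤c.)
PP(7, 9, 5) = 2424984388825856

Evaluate the triple product over i = 1..7, j = 1..9, k = 1..5. The factors are (2/1) · (3/2) · (4/3) · (5/4) · (6/5) · (3/2) · (4/3) · (5/4) · … (315 factors total). The numerators and denominators telescope so the product is an integer; carrying out the multiplication exactly gives PP(7, 9, 5) = 2424984388825856.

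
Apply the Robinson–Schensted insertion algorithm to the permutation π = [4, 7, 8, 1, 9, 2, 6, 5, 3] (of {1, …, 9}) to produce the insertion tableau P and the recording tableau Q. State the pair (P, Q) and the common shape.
P = [1, 2, 3, 9] / [4, 5, 8] / [6] / [7];  Q = [1, 2, 3, 5] / [4, 6, 7] / [8] / [9];  common shape = (4, 3, 1, 1)

Row-insert the values π_1, π_2, … into P one at a time, bumping the leftmost entry strictly greater than the inserted value down to the next row. The recording tableau Q records, in position (i, j), the step at which that cell was added to P.
  Insert 4 (step 1): P = [4];  Q = [1]
  Insert 7 (step 2): P = [4, 7];  Q = [1, 2]
  Insert 8 (step 3): P = [4, 7, 8];  Q = [1, 2, 3]
  Insert 1 (step 4): P = [1, 7, 8] / [4];  Q = [1, 2, 3] / [4]
  Insert 9 (step 5): P = [1, 7, 8, 9] / [4];  Q = [1, 2, 3, 5] / [4]
  Insert 2 (step 6): P = [1, 2, 8, 9] / [4, 7];  Q = [1, 2, 3, 5] / [4, 6]
  Insert 6 (step 7): P = [1, 2, 6, 9] / [4, 7, 8];  Q = [1, 2, 3, 5] / [4, 6, 7]
  Insert 5 (step 8): P = [1, 2, 5, 9] / [4, 6, 8] / [7];  Q = [1, 2, 3, 5] / [4, 6, 7] / [8]
  Insert 3 (step 9): P = [1, 2, 3, 9] / [4, 5, 8] / [6] / [7];  Q = [1, 2, 3, 5] / [4, 6, 7] / [8] / [9]
Final shape: (4, 3, 1, 1).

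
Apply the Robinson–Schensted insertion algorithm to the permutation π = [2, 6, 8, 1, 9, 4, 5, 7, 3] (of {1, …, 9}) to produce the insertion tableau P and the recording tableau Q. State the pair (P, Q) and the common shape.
P = [1, 3, 5, 7] / [2, 4, 8, 9] / [6];  Q = [1, 2, 3, 5] / [4, 6, 7, 8] / [9];  common shape = (4, 4, 1)

Row-insert the values π_1, π_2, … into P one at a time, bumping the leftmost entry strictly greater than the inserted value down to the next row. The recording tableau Q records, in position (i, j), the step at which that cell was added to P.
  Insert 2 (step 1): P = [2];  Q = [1]
  Insert 6 (step 2): P = [2, 6];  Q = [1, 2]
  Insert 8 (step 3): P = [2, 6, 8];  Q = [1, 2, 3]
  Insert 1 (step 4): P = [1, 6, 8] / [2];  Q = [1, 2, 3] / [4]
  Insert 9 (step 5): P = [1, 6, 8, 9] / [2];  Q = [1, 2, 3, 5] / [4]
  Insert 4 (step 6): P = [1, 4, 8, 9] / [2, 6];  Q = [1, 2, 3, 5] / [4, 6]
  Insert 5 (step 7): P = [1, 4, 5, 9] / [2, 6, 8];  Q = [1, 2, 3, 5] / [4, 6, 7]
  Insert 7 (step 8): P = [1, 4, 5, 7] / [2, 6, 8, 9];  Q = [1, 2, 3, 5] / [4, 6, 7, 8]
  Insert 3 (step 9): P = [1, 3, 5, 7] / [2, 4, 8, 9] / [6];  Q = [1, 2, 3, 5] / [4, 6, 7, 8] / [9]
Final shape: (4, 4, 1).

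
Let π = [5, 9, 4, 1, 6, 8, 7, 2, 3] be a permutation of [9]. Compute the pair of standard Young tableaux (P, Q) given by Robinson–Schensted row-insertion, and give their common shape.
P = [1, 2, 3] / [4, 6, 7] / [5, 8] / [9];  Q = [1, 2, 6] / [3, 5, 9] / [4, 7] / [8];  common shape = (3, 3, 2, 1)

Row-insert the values π_1, π_2, … into P one at a time, bumping the leftmost entry strictly greater than the inserted value down to the next row. The recording tableau Q records, in position (i, j), the step at which that cell was added to P.
  Insert 5 (step 1): P = [5];  Q = [1]
  Insert 9 (step 2): P = [5, 9];  Q = [1, 2]
  Insert 4 (step 3): P = [4, 9] / [5];  Q = [1, 2] / [3]
  Insert 1 (step 4): P = [1, 9] / [4] / [5];  Q = [1, 2] / [3] / [4]
  Insert 6 (step 5): P = [1, 6] / [4, 9] / [5];  Q = [1, 2] / [3, 5] / [4]
  Insert 8 (step 6): P = [1, 6, 8] / [4, 9] / [5];  Q = [1, 2, 6] / [3, 5] / [4]
  Insert 7 (step 7): P = [1, 6, 7] / [4, 8] / [5, 9];  Q = [1, 2, 6] / [3, 5] / [4, 7]
  Insert 2 (step 8): P = [1, 2, 7] / [4, 6] / [5, 8] / [9];  Q = [1, 2, 6] / [3, 5] / [4, 7] / [8]
  Insert 3 (step 9): P = [1, 2, 3] / [4, 6, 7] / [5, 8] / [9];  Q = [1, 2, 6] / [3, 5, 9] / [4, 7] / [8]
Final shape: (3, 3, 2, 1).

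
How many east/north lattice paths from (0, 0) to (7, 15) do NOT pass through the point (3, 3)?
Number of paths = 134144

Total paths from (0, 0) to (7, 15): C(22, 7) = 170544. Paths through (3, 3): (paths (0, 0) → (3, 3)) × (paths (3, 3) → (7, 15)) = C(6, 3) · C(16, 4) = 20 · 1820 = 36400. Avoidance count = 170544 − 36400 = 134144.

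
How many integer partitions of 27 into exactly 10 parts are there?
p(27, 10 parts) = 267

Partitions of n into exactly k parts are in bijection with partitions of n − k into at most k parts (subtract 1 from each part). So p(27, exactly 10) = p(17, parts ≤ 10). Computing via the recurrence p(m, j) = p(m, j−1) + p(m−j, j) gives 267.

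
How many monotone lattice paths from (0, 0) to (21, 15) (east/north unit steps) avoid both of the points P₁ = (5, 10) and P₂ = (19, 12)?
Number of paths = 4099192863

Inclusion–exclusion. Total paths: C(36, 21) = 5567902560. Through P₁: C(15, 5)·C(21, 16) = 61108047. Through P₂: C(31, 19)·C(5, 2) = 1411205250. Since P₁ is strictly southwest of P₂, a monotone path through both must visit P₁ then P₂; paths through both = C(15, 5)·C(16, 14)·C(5, 2) = 3603600. Avoid both = 5567902560 − 61108047 − 1411205250 + 3603600 = 4099192863.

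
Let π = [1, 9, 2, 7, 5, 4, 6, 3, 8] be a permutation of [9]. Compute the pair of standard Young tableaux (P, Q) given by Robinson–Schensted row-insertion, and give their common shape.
P = [1, 2, 3, 6, 8] / [4] / [5] / [7] / [9];  Q = [1, 2, 4, 7, 9] / [3] / [5] / [6] / [8];  common shape = (5, 1, 1, 1, 1)

Row-insert the values π_1, π_2, … into P one at a time, bumping the leftmost entry strictly greater than the inserted value down to the next row. The recording tableau Q records, in position (i, j), the step at which that cell was added to P.
  Insert 1 (step 1): P = [1];  Q = [1]
  Insert 9 (step 2): P = [1, 9];  Q = [1, 2]
  Insert 2 (step 3): P = [1, 2] / [9];  Q = [1, 2] / [3]
  Insert 7 (step 4): P = [1, 2, 7] / [9];  Q = [1, 2, 4] / [3]
  Insert 5 (step 5): P = [1, 2, 5] / [7] / [9];  Q = [1, 2, 4] / [3] / [5]
  Insert 4 (step 6): P = [1, 2, 4] / [5] / [7] / [9];  Q = [1, 2, 4] / [3] / [5] / [6]
  Insert 6 (step 7): P = [1, 2, 4, 6] / [5] / [7] / [9];  Q = [1, 2, 4, 7] / [3] / [5] / [6]
  Insert 3 (step 8): P = [1, 2, 3, 6] / [4] / [5] / [7] / [9];  Q = [1, 2, 4, 7] / [3] / [5] / [6] / [8]
  Insert 8 (step 9): P = [1, 2, 3, 6, 8] / [4] / [5] / [7] / [9];  Q = [1, 2, 4, 7, 9] / [3] / [5] / [6] / [8]
Final shape: (5, 1, 1, 1, 1).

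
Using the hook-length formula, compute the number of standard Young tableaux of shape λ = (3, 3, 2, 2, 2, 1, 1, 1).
# SYT of shape (3, 3, 2, 2, 2, 1, 1, 1) = 32032

Hook-length formula: f^λ = n! / Π hook(c), product over all cells c of the Young diagram. For λ = (3, 3, 2, 2, 2, 1, 1, 1), n = 15 boxes. Hook lengths by row (left-to-right, top-to-bottom): [10, 6, 2]; [9, 5, 1]; [7, 3]; [6, 2]; [5, 1]; [3]; [2]; [1]. Product of hooks = 40824000. So f^λ = 15! / 40824000 = 1307674368000 / 40824000 = 32032.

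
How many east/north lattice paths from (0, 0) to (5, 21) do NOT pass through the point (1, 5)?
Number of paths = 36710

Total paths from (0, 0) to (5, 21): C(26, 5) = 65780. Paths through (1, 5): (paths (0, 0) → (1, 5)) × (paths (1, 5) → (5, 21)) = C(6, 1) · C(20, 4) = 6 · 4845 = 29070. Avoidance count = 65780 − 29070 = 36710.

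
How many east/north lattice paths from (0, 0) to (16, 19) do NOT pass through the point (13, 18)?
Number of paths = 3234916650

Total paths from (0, 0) to (16, 19): C(35, 16) = 4059928950. Paths through (13, 18): (paths (0, 0) → (13, 18)) × (paths (13, 18) → (16, 19)) = C(31, 13) · C(4, 3) = 206253075 · 4 = 825012300. Avoidance count = 4059928950 − 825012300 = 3234916650.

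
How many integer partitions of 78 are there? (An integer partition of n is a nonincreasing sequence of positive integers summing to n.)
p(78) = 12132164

Compute p(n) via the recurrence p(n, m) = p(n, m−1) + p(n−m, m), where p(n, m) counts partitions of n with all parts ≤ m and p(n) = p(n, n). The base cases are p(0, m) = 1 and p(n, 0) = 0 for n > 0. Filling the table yields p(78) = 12132164. (Euler's pentagonal recurrence is an alternative.)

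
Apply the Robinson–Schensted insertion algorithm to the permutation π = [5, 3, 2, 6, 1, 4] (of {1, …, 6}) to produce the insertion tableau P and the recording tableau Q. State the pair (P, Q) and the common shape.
P = [1, 4] / [2, 6] / [3] / [5];  Q = [1, 4] / [2, 6] / [3] / [5];  common shape = (2, 2, 1, 1)

Row-insert the values π_1, π_2, … into P one at a time, bumping the leftmost entry strictly greater than the inserted value down to the next row. The recording tableau Q records, in position (i, j), the step at which that cell was added to P.
  Insert 5 (step 1): P = [5];  Q = [1]
  Insert 3 (step 2): P = [3] / [5];  Q = [1] / [2]
  Insert 2 (step 3): P = [2] / [3] / [5];  Q = [1] / [2] / [3]
  Insert 6 (step 4): P = [2, 6] / [3] / [5];  Q = [1, 4] / [2] / [3]
  Insert 1 (step 5): P = [1, 6] / [2] / [3] / [5];  Q = [1, 4] / [2] / [3] / [5]
  Insert 4 (step 6): P = [1, 4] / [2, 6] / [3] / [5];  Q = [1, 4] / [2, 6] / [3] / [5]
Final shape: (2, 2, 1, 1).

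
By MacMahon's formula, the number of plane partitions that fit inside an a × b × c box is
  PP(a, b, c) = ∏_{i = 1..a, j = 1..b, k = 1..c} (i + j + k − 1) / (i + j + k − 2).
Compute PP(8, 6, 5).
PP(8, 6, 5) = 7997986868872

Evaluate the triple product over i = 1..8, j = 1..6, k = 1..5. The factors are (2/1) · (3/2) · (4/3) · (5/4) · (6/5) · (3/2) · (4/3) · (5/4) · … (240 factors total). The numerators and denominators telescope so the product is an integer; carrying out the multiplication exactly gives PP(8, 6, 5) = 7997986868872.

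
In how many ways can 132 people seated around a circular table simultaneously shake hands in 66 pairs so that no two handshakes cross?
C_66 = 5632681584560312734993915705849145100

These noncrossing handshakes are counted by the Catalan number C_n = (1/(n + 1)) · C(2n, n). For n = 66: C_66 = (1/67) · C(132, 66) = 377389666165540953244592352291892721700/67 = 5632681584560312734993915705849145100.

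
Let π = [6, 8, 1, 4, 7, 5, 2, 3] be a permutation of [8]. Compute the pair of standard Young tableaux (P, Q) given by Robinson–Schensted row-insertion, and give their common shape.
P = [1, 2, 3] / [4, 5] / [6, 7] / [8];  Q = [1, 2, 5] / [3, 4] / [6, 8] / [7];  common shape = (3, 2, 2, 1)

Row-insert the values π_1, π_2, … into P one at a time, bumping the leftmost entry strictly greater than the inserted value down to the next row. The recording tableau Q records, in position (i, j), the step at which that cell was added to P.
  Insert 6 (step 1): P = [6];  Q = [1]
  Insert 8 (step 2): P = [6, 8];  Q = [1, 2]
  Insert 1 (step 3): P = [1, 8] / [6];  Q = [1, 2] / [3]
  Insert 4 (step 4): P = [1, 4] / [6, 8];  Q = [1, 2] / [3, 4]
  Insert 7 (step 5): P = [1, 4, 7] / [6, 8];  Q = [1, 2, 5] / [3, 4]
  Insert 5 (step 6): P = [1, 4, 5] / [6, 7] / [8];  Q = [1, 2, 5] / [3, 4] / [6]
  Insert 2 (step 7): P = [1, 2, 5] / [4, 7] / [6] / [8];  Q = [1, 2, 5] / [3, 4] / [6] / [7]
  Insert 3 (step 8): P = [1, 2, 3] / [4, 5] / [6, 7] / [8];  Q = [1, 2, 5] / [3, 4] / [6, 8] / [7]
Final shape: (3, 2, 2, 1).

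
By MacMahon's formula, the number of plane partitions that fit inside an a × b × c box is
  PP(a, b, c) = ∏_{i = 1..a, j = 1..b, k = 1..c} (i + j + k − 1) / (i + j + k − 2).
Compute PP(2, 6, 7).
PP(2, 6, 7) = 736164

Evaluate the triple product over i = 1..2, j = 1..6, k = 1..7. The factors are (2/1) · (3/2) · (4/3) · (5/4) · (6/5) · (7/6) · (8/7) · (3/2) · … (84 factors total). The numerators and denominators telescope so the product is an integer; carrying out the multiplication exactly gives PP(2, 6, 7) = 736164.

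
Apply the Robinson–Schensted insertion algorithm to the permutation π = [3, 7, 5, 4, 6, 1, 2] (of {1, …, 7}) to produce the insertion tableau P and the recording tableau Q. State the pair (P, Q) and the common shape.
P = [1, 2, 6] / [3, 4] / [5] / [7];  Q = [1, 2, 5] / [3, 7] / [4] / [6];  common shape = (3, 2, 1, 1)

Row-insert the values π_1, π_2, … into P one at a time, bumping the leftmost entry strictly greater than the inserted value down to the next row. The recording tableau Q records, in position (i, j), the step at which that cell was added to P.
  Insert 3 (step 1): P = [3];  Q = [1]
  Insert 7 (step 2): P = [3, 7];  Q = [1, 2]
  Insert 5 (step 3): P = [3, 5] / [7];  Q = [1, 2] / [3]
  Insert 4 (step 4): P = [3, 4] / [5] / [7];  Q = [1, 2] / [3] / [4]
  Insert 6 (step 5): P = [3, 4, 6] / [5] / [7];  Q = [1, 2, 5] / [3] / [4]
  Insert 1 (step 6): P = [1, 4, 6] / [3] / [5] / [7];  Q = [1, 2, 5] / [3] / [4] / [6]
  Insert 2 (step 7): P = [1, 2, 6] / [3, 4] / [5] / [7];  Q = [1, 2, 5] / [3, 7] / [4] / [6]
Final shape: (3, 2, 1, 1).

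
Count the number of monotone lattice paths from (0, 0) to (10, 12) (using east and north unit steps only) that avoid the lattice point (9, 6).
Number of paths = 611611

Total paths from (0, 0) to (10, 12): C(22, 10) = 646646. Paths through (9, 6): (paths (0, 0) → (9, 6)) × (paths (9, 6) → (10, 12)) = C(15, 9) · C(7, 1) = 5005 · 7 = 35035. Avoidance count = 646646 − 35035 = 611611.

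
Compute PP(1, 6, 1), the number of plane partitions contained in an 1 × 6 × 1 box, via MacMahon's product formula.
PP(1, 6, 1) = 7

Evaluate the triple product over i = 1..1, j = 1..6, k = 1..1. The factors are (2/1) · (3/2) · (4/3) · (5/4) · (6/5) · (7/6). The numerators and denominators telescope so the product is an integer; carrying out the multiplication exactly gives PP(1, 6, 1) = 7.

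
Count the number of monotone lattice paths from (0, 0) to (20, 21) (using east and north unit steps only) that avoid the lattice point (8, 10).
Number of paths = 209964708096

Total paths from (0, 0) to (20, 21): C(41, 20) = 269128937220. Paths through (8, 10): (paths (0, 0) → (8, 10)) × (paths (8, 10) → (20, 21)) = C(18, 8) · C(23, 12) = 43758 · 1352078 = 59164229124. Avoidance count = 269128937220 − 59164229124 = 209964708096.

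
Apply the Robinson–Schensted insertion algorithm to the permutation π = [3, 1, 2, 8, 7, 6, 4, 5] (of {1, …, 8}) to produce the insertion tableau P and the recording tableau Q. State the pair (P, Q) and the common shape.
P = [1, 2, 4, 5] / [3, 6] / [7] / [8];  Q = [1, 3, 4, 8] / [2, 5] / [6] / [7];  common shape = (4, 2, 1, 1)

Row-insert the values π_1, π_2, … into P one at a time, bumping the leftmost entry strictly greater than the inserted value down to the next row. The recording tableau Q records, in position (i, j), the step at which that cell was added to P.
  Insert 3 (step 1): P = [3];  Q = [1]
  Insert 1 (step 2): P = [1] / [3];  Q = [1] / [2]
  Insert 2 (step 3): P = [1, 2] / [3];  Q = [1, 3] / [2]
  Insert 8 (step 4): P = [1, 2, 8] / [3];  Q = [1, 3, 4] / [2]
  Insert 7 (step 5): P = [1, 2, 7] / [3, 8];  Q = [1, 3, 4] / [2, 5]
  Insert 6 (step 6): P = [1, 2, 6] / [3, 7] / [8];  Q = [1, 3, 4] / [2, 5] / [6]
  Insert 4 (step 7): P = [1, 2, 4] / [3, 6] / [7] / [8];  Q = [1, 3, 4] / [2, 5] / [6] / [7]
  Insert 5 (step 8): P = [1, 2, 4, 5] / [3, 6] / [7] / [8];  Q = [1, 3, 4, 8] / [2, 5] / [6] / [7]
Final shape: (4, 2, 1, 1).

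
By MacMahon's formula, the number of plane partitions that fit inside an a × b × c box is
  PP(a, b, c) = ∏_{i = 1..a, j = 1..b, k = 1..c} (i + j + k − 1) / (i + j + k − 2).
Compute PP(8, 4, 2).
PP(8, 4, 2) = 70785

Evaluate the triple product over i = 1..8, j = 1..4, k = 1..2. The factors are (2/1) · (3/2) · (3/2) · (4/3) · (4/3) · (5/4) · (5/4) · (6/5) · … (64 factors total). The numerators and denominators telescope so the product is an integer; carrying out the multiplication exactly gives PP(8, 4, 2) = 70785.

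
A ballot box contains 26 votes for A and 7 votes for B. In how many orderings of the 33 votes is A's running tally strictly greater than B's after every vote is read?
Strict-lead orderings = 2459664

Total orderings of the 33 votes with 26 for A: C(33, 26) = 4272048. By the Bertrand ballot formula (Cycle Lemma / reflection principle), the number of orderings in which A is strictly ahead of B throughout is (p − q)/(p + q) · C(p + q, p) = (26 − 7)/(26 + 7) · 4272048 = 2459664.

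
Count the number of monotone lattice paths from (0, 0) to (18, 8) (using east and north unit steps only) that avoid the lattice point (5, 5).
Number of paths = 1421155

Total paths from (0, 0) to (18, 8): C(26, 18) = 1562275. Paths through (5, 5): (paths (0, 0) → (5, 5)) × (paths (5, 5) → (18, 8)) = C(10, 5) · C(16, 13) = 252 · 560 = 141120. Avoidance count = 1562275 − 141120 = 1421155.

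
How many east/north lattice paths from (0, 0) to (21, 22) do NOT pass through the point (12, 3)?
Number of paths = 1048906842360

Total paths from (0, 0) to (21, 22): C(43, 21) = 1052049481860. Paths through (12, 3): (paths (0, 0) → (12, 3)) × (paths (12, 3) → (21, 22)) = C(15, 12) · C(28, 9) = 455 · 6906900 = 3142639500. Avoidance count = 1052049481860 − 3142639500 = 1048906842360.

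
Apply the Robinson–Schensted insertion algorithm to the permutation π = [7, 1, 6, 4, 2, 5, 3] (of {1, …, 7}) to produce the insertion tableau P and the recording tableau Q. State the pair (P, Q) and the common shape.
P = [1, 2, 3] / [4, 5] / [6] / [7];  Q = [1, 3, 6] / [2, 7] / [4] / [5];  common shape = (3, 2, 1, 1)

Row-insert the values π_1, π_2, … into P one at a time, bumping the leftmost entry strictly greater than the inserted value down to the next row. The recording tableau Q records, in position (i, j), the step at which that cell was added to P.
  Insert 7 (step 1): P = [7];  Q = [1]
  Insert 1 (step 2): P = [1] / [7];  Q = [1] / [2]
  Insert 6 (step 3): P = [1, 6] / [7];  Q = [1, 3] / [2]
  Insert 4 (step 4): P = [1, 4] / [6] / [7];  Q = [1, 3] / [2] / [4]
  Insert 2 (step 5): P = [1, 2] / [4] / [6] / [7];  Q = [1, 3] / [2] / [4] / [5]
  Insert 5 (step 6): P = [1, 2, 5] / [4] / [6] / [7];  Q = [1, 3, 6] / [2] / [4] / [5]
  Insert 3 (step 7): P = [1, 2, 3] / [4, 5] / [6] / [7];  Q = [1, 3, 6] / [2, 7] / [4] / [5]
Final shape: (3, 2, 1, 1).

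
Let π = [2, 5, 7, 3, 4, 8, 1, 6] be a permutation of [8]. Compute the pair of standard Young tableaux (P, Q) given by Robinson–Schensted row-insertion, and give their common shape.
P = [1, 3, 4, 6] / [2, 7, 8] / [5];  Q = [1, 2, 3, 6] / [4, 5, 8] / [7];  common shape = (4, 3, 1)

Row-insert the values π_1, π_2, … into P one at a time, bumping the leftmost entry strictly greater than the inserted value down to the next row. The recording tableau Q records, in position (i, j), the step at which that cell was added to P.
  Insert 2 (step 1): P = [2];  Q = [1]
  Insert 5 (step 2): P = [2, 5];  Q = [1, 2]
  Insert 7 (step 3): P = [2, 5, 7];  Q = [1, 2, 3]
  Insert 3 (step 4): P = [2, 3, 7] / [5];  Q = [1, 2, 3] / [4]
  Insert 4 (step 5): P = [2, 3, 4] / [5, 7];  Q = [1, 2, 3] / [4, 5]
  Insert 8 (step 6): P = [2, 3, 4, 8] / [5, 7];  Q = [1, 2, 3, 6] / [4, 5]
  Insert 1 (step 7): P = [1, 3, 4, 8] / [2, 7] / [5];  Q = [1, 2, 3, 6] / [4, 5] / [7]
  Insert 6 (step 8): P = [1, 3, 4, 6] / [2, 7, 8] / [5];  Q = [1, 2, 3, 6] / [4, 5, 8] / [7]
Final shape: (4, 3, 1).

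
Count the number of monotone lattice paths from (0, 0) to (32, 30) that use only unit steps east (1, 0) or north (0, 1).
Number of paths = 450883717216034179

A monotone lattice path from (0, 0) to (32, 30) consists of 32 east steps and 30 north steps in some order, so it is determined by which 32 of the 62 steps are east. The count is C(62, 32) = 450883717216034179.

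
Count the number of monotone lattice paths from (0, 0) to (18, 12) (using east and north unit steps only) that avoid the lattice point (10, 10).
Number of paths = 78179205

Total paths from (0, 0) to (18, 12): C(30, 18) = 86493225. Paths through (10, 10): (paths (0, 0) → (10, 10)) × (paths (10, 10) → (18, 12)) = C(20, 10) · C(10, 8) = 184756 · 45 = 8314020. Avoidance count = 86493225 − 8314020 = 78179205.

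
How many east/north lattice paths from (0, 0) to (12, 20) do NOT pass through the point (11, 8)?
Number of paths = 224810274

Total paths from (0, 0) to (12, 20): C(32, 12) = 225792840. Paths through (11, 8): (paths (0, 0) → (11, 8)) × (paths (11, 8) → (12, 20)) = C(19, 11) · C(13, 1) = 75582 · 13 = 982566. Avoidance count = 225792840 − 982566 = 224810274.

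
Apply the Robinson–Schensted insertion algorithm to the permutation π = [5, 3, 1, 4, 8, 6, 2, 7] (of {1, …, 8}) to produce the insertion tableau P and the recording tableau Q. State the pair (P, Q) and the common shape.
P = [1, 2, 6, 7] / [3, 4] / [5, 8];  Q = [1, 4, 5, 8] / [2, 6] / [3, 7];  common shape = (4, 2, 2)

Row-insert the values π_1, π_2, … into P one at a time, bumping the leftmost entry strictly greater than the inserted value down to the next row. The recording tableau Q records, in position (i, j), the step at which that cell was added to P.
  Insert 5 (step 1): P = [5];  Q = [1]
  Insert 3 (step 2): P = [3] / [5];  Q = [1] / [2]
  Insert 1 (step 3): P = [1] / [3] / [5];  Q = [1] / [2] / [3]
  Insert 4 (step 4): P = [1, 4] / [3] / [5];  Q = [1, 4] / [2] / [3]
  Insert 8 (step 5): P = [1, 4, 8] / [3] / [5];  Q = [1, 4, 5] / [2] / [3]
  Insert 6 (step 6): P = [1, 4, 6] / [3, 8] / [5];  Q = [1, 4, 5] / [2, 6] / [3]
  Insert 2 (step 7): P = [1, 2, 6] / [3, 4] / [5, 8];  Q = [1, 4, 5] / [2, 6] / [3, 7]
  Insert 7 (step 8): P = [1, 2, 6, 7] / [3, 4] / [5, 8];  Q = [1, 4, 5, 8] / [2, 6] / [3, 7]
Final shape: (4, 2, 2).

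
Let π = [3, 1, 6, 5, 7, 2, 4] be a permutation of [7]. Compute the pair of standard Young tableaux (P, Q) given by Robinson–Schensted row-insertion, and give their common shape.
P = [1, 2, 4] / [3, 5, 7] / [6];  Q = [1, 3, 5] / [2, 4, 7] / [6];  common shape = (3, 3, 1)

Row-insert the values π_1, π_2, … into P one at a time, bumping the leftmost entry strictly greater than the inserted value down to the next row. The recording tableau Q records, in position (i, j), the step at which that cell was added to P.
  Insert 3 (step 1): P = [3];  Q = [1]
  Insert 1 (step 2): P = [1] / [3];  Q = [1] / [2]
  Insert 6 (step 3): P = [1, 6] / [3];  Q = [1, 3] / [2]
  Insert 5 (step 4): P = [1, 5] / [3, 6];  Q = [1, 3] / [2, 4]
  Insert 7 (step 5): P = [1, 5, 7] / [3, 6];  Q = [1, 3, 5] / [2, 4]
  Insert 2 (step 6): P = [1, 2, 7] / [3, 5] / [6];  Q = [1, 3, 5] / [2, 4] / [6]
  Insert 4 (step 7): P = [1, 2, 4] / [3, 5, 7] / [6];  Q = [1, 3, 5] / [2, 4, 7] / [6]
Final shape: (3, 3, 1).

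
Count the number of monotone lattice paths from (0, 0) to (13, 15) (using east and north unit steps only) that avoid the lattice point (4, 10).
Number of paths = 35438158

Total paths from (0, 0) to (13, 15): C(28, 13) = 37442160. Paths through (4, 10): (paths (0, 0) → (4, 10)) × (paths (4, 10) → (13, 15)) = C(14, 4) · C(14, 9) = 1001 · 2002 = 2004002. Avoidance count = 37442160 − 2004002 = 35438158.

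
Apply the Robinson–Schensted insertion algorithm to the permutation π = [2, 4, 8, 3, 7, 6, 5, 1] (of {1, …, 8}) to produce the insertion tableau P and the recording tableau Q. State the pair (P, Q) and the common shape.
P = [1, 3, 5] / [2, 6] / [4] / [7] / [8];  Q = [1, 2, 3] / [4, 5] / [6] / [7] / [8];  common shape = (3, 2, 1, 1, 1)

Row-insert the values π_1, π_2, … into P one at a time, bumping the leftmost entry strictly greater than the inserted value down to the next row. The recording tableau Q records, in position (i, j), the step at which that cell was added to P.
  Insert 2 (step 1): P = [2];  Q = [1]
  Insert 4 (step 2): P = [2, 4];  Q = [1, 2]
  Insert 8 (step 3): P = [2, 4, 8];  Q = [1, 2, 3]
  Insert 3 (step 4): P = [2, 3, 8] / [4];  Q = [1, 2, 3] / [4]
  Insert 7 (step 5): P = [2, 3, 7] / [4, 8];  Q = [1, 2, 3] / [4, 5]
  Insert 6 (step 6): P = [2, 3, 6] / [4, 7] / [8];  Q = [1, 2, 3] / [4, 5] / [6]
  Insert 5 (step 7): P = [2, 3, 5] / [4, 6] / [7] / [8];  Q = [1, 2, 3] / [4, 5] / [6] / [7]
  Insert 1 (step 8): P = [1, 3, 5] / [2, 6] / [4] / [7] / [8];  Q = [1, 2, 3] / [4, 5] / [6] / [7] / [8]
Final shape: (3, 2, 1, 1, 1).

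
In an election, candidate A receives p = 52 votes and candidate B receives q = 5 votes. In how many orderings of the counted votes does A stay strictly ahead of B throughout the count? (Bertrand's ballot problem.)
Strict-lead orderings = 3452526

Total orderings of the 57 votes with 52 for A: C(57, 52) = 4187106. By the Bertrand ballot formula (Cycle Lemma / reflection principle), the number of orderings in which A is strictly ahead of B throughout is (p − q)/(p + q) · C(p + q, p) = (52 − 5)/(52 + 5) · 4187106 = 3452526.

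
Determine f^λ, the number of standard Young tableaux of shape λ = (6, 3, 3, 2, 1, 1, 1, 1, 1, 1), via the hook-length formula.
# SYT of shape (6, 3, 3, 2, 1, 1, 1, 1, 1, 1) = 37035180

Hook-length formula: f^λ = n! / Π hook(c), product over all cells c of the Young diagram. For λ = (6, 3, 3, 2, 1, 1, 1, 1, 1, 1), n = 20 boxes. Hook lengths by row (left-to-right, top-to-bottom): [15, 8, 6, 3, 2, 1]; [11, 4, 2]; [10, 3, 1]; [8, 1]; [6]; [5]; [4]; [3]; [2]; [1]. Product of hooks = 65691648000. So f^λ = 20! / 65691648000 = 2432902008176640000 / 65691648000 = 37035180.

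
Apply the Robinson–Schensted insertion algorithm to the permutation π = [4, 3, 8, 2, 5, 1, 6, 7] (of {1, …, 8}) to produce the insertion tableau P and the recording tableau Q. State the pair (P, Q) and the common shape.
P = [1, 5, 6, 7] / [2, 8] / [3] / [4];  Q = [1, 3, 7, 8] / [2, 5] / [4] / [6];  common shape = (4, 2, 1, 1)

Row-insert the values π_1, π_2, … into P one at a time, bumping the leftmost entry strictly greater than the inserted value down to the next row. The recording tableau Q records, in position (i, j), the step at which that cell was added to P.
  Insert 4 (step 1): P = [4];  Q = [1]
  Insert 3 (step 2): P = [3] / [4];  Q = [1] / [2]
  Insert 8 (step 3): P = [3, 8] / [4];  Q = [1, 3] / [2]
  Insert 2 (step 4): P = [2, 8] / [3] / [4];  Q = [1, 3] / [2] / [4]
  Insert 5 (step 5): P = [2, 5] / [3, 8] / [4];  Q = [1, 3] / [2, 5] / [4]
  Insert 1 (step 6): P = [1, 5] / [2, 8] / [3] / [4];  Q = [1, 3] / [2, 5] / [4] / [6]
  Insert 6 (step 7): P = [1, 5, 6] / [2, 8] / [3] / [4];  Q = [1, 3, 7] / [2, 5] / [4] / [6]
  Insert 7 (step 8): P = [1, 5, 6, 7] / [2, 8] / [3] / [4];  Q = [1, 3, 7, 8] / [2, 5] / [4] / [6]
Final shape: (4, 2, 1, 1).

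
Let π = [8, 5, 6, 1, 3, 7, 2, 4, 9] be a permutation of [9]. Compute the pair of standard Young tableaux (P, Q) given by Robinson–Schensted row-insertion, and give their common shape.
P = [1, 2, 4, 9] / [3, 6, 7] / [5] / [8];  Q = [1, 3, 6, 9] / [2, 5, 8] / [4] / [7];  common shape = (4, 3, 1, 1)

Row-insert the values π_1, π_2, … into P one at a time, bumping the leftmost entry strictly greater than the inserted value down to the next row. The recording tableau Q records, in position (i, j), the step at which that cell was added to P.
  Insert 8 (step 1): P = [8];  Q = [1]
  Insert 5 (step 2): P = [5] / [8];  Q = [1] / [2]
  Insert 6 (step 3): P = [5, 6] / [8];  Q = [1, 3] / [2]
  Insert 1 (step 4): P = [1, 6] / [5] / [8];  Q = [1, 3] / [2] / [4]
  Insert 3 (step 5): P = [1, 3] / [5, 6] / [8];  Q = [1, 3] / [2, 5] / [4]
  Insert 7 (step 6): P = [1, 3, 7] / [5, 6] / [8];  Q = [1, 3, 6] / [2, 5] / [4]
  Insert 2 (step 7): P = [1, 2, 7] / [3, 6] / [5] / [8];  Q = [1, 3, 6] / [2, 5] / [4] / [7]
  Insert 4 (step 8): P = [1, 2, 4] / [3, 6, 7] / [5] / [8];  Q = [1, 3, 6] / [2, 5, 8] / [4] / [7]
  Insert 9 (step 9): P = [1, 2, 4, 9] / [3, 6, 7] / [5] / [8];  Q = [1, 3, 6, 9] / [2, 5, 8] / [4] / [7]
Final shape: (4, 3, 1, 1).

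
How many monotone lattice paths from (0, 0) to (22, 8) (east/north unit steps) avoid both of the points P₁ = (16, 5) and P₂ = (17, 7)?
Number of paths = 2433267

Inclusion–exclusion. Total paths: C(30, 22) = 5852925. Through P₁: C(21, 16)·C(9, 6) = 1709316. Through P₂: C(24, 17)·C(6, 5) = 2076624. Since P₁ is strictly southwest of P₂, a monotone path through both must visit P₁ then P₂; paths through both = C(21, 16)·C(3, 1)·C(6, 5) = 366282. Avoid both = 5852925 − 1709316 − 2076624 + 366282 = 2433267.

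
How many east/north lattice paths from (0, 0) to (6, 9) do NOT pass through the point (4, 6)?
Number of paths = 2905

Total paths from (0, 0) to (6, 9): C(15, 6) = 5005. Paths through (4, 6): (paths (0, 0) → (4, 6)) × (paths (4, 6) → (6, 9)) = C(10, 4) · C(5, 2) = 210 · 10 = 2100. Avoidance count = 5005 − 2100 = 2905.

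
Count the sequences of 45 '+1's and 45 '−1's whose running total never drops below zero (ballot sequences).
C_45 = 2257117854077248073253720

These ballot sequences are counted by the Catalan number C_n = (1/(n + 1)) · C(2n, n). For n = 45: C_45 = (1/46) · C(90, 45) = 103827421287553411369671120/46 = 2257117854077248073253720.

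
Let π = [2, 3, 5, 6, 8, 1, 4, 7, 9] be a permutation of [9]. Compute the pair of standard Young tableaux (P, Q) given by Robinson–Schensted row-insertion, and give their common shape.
P = [1, 3, 4, 6, 7, 9] / [2, 5, 8];  Q = [1, 2, 3, 4, 5, 9] / [6, 7, 8];  common shape = (6, 3)

Row-insert the values π_1, π_2, … into P one at a time, bumping the leftmost entry strictly greater than the inserted value down to the next row. The recording tableau Q records, in position (i, j), the step at which that cell was added to P.
  Insert 2 (step 1): P = [2];  Q = [1]
  Insert 3 (step 2): P = [2, 3];  Q = [1, 2]
  Insert 5 (step 3): P = [2, 3, 5];  Q = [1, 2, 3]
  Insert 6 (step 4): P = [2, 3, 5, 6];  Q = [1, 2, 3, 4]
  Insert 8 (step 5): P = [2, 3, 5, 6, 8];  Q = [1, 2, 3, 4, 5]
  Insert 1 (step 6): P = [1, 3, 5, 6, 8] / [2];  Q = [1, 2, 3, 4, 5] / [6]
  Insert 4 (step 7): P = [1, 3, 4, 6, 8] / [2, 5];  Q = [1, 2, 3, 4, 5] / [6, 7]
  Insert 7 (step 8): P = [1, 3, 4, 6, 7] / [2, 5, 8];  Q = [1, 2, 3, 4, 5] / [6, 7, 8]
  Insert 9 (step 9): P = [1, 3, 4, 6, 7, 9] / [2, 5, 8];  Q = [1, 2, 3, 4, 5, 9] / [6, 7, 8]
Final shape: (6, 3).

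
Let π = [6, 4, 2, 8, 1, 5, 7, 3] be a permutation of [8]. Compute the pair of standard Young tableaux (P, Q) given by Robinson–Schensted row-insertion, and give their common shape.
P = [1, 3, 7] / [2, 5] / [4, 8] / [6];  Q = [1, 4, 7] / [2, 6] / [3, 8] / [5];  common shape = (3, 2, 2, 1)

Row-insert the values π_1, π_2, … into P one at a time, bumping the leftmost entry strictly greater than the inserted value down to the next row. The recording tableau Q records, in position (i, j), the step at which that cell was added to P.
  Insert 6 (step 1): P = [6];  Q = [1]
  Insert 4 (step 2): P = [4] / [6];  Q = [1] / [2]
  Insert 2 (step 3): P = [2] / [4] / [6];  Q = [1] / [2] / [3]
  Insert 8 (step 4): P = [2, 8] / [4] / [6];  Q = [1, 4] / [2] / [3]
  Insert 1 (step 5): P = [1, 8] / [2] / [4] / [6];  Q = [1, 4] / [2] / [3] / [5]
  Insert 5 (step 6): P = [1, 5] / [2, 8] / [4] / [6];  Q = [1, 4] / [2, 6] / [3] / [5]
  Insert 7 (step 7): P = [1, 5, 7] / [2, 8] / [4] / [6];  Q = [1, 4, 7] / [2, 6] / [3] / [5]
  Insert 3 (step 8): P = [1, 3, 7] / [2, 5] / [4, 8] / [6];  Q = [1, 4, 7] / [2, 6] / [3, 8] / [5]
Final shape: (3, 2, 2, 1).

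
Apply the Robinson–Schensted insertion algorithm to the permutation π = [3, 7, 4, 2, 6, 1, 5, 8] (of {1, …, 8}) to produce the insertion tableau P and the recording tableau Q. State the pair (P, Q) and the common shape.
P = [1, 4, 5, 8] / [2, 6] / [3] / [7];  Q = [1, 2, 5, 8] / [3, 7] / [4] / [6];  common shape = (4, 2, 1, 1)

Row-insert the values π_1, π_2, … into P one at a time, bumping the leftmost entry strictly greater than the inserted value down to the next row. The recording tableau Q records, in position (i, j), the step at which that cell was added to P.
  Insert 3 (step 1): P = [3];  Q = [1]
  Insert 7 (step 2): P = [3, 7];  Q = [1, 2]
  Insert 4 (step 3): P = [3, 4] / [7];  Q = [1, 2] / [3]
  Insert 2 (step 4): P = [2, 4] / [3] / [7];  Q = [1, 2] / [3] / [4]
  Insert 6 (step 5): P = [2, 4, 6] / [3] / [7];  Q = [1, 2, 5] / [3] / [4]
  Insert 1 (step 6): P = [1, 4, 6] / [2] / [3] / [7];  Q = [1, 2, 5] / [3] / [4] / [6]
  Insert 5 (step 7): P = [1, 4, 5] / [2, 6] / [3] / [7];  Q = [1, 2, 5] / [3, 7] / [4] / [6]
  Insert 8 (step 8): P = [1, 4, 5, 8] / [2, 6] / [3] / [7];  Q = [1, 2, 5, 8] / [3, 7] / [4] / [6]
Final shape: (4, 2, 1, 1).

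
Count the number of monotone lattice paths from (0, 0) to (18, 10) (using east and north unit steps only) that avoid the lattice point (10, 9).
Number of paths = 12291708

Total paths from (0, 0) to (18, 10): C(28, 18) = 13123110. Paths through (10, 9): (paths (0, 0) → (10, 9)) × (paths (10, 9) → (18, 10)) = C(19, 10) · C(9, 8) = 92378 · 9 = 831402. Avoidance count = 13123110 − 831402 = 12291708.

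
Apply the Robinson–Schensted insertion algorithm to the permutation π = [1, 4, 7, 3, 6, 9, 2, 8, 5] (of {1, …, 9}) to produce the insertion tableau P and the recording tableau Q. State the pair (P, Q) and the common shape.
P = [1, 2, 5, 8] / [3, 6, 9] / [4, 7];  Q = [1, 2, 3, 6] / [4, 5, 8] / [7, 9];  common shape = (4, 3, 2)

Row-insert the values π_1, π_2, … into P one at a time, bumping the leftmost entry strictly greater than the inserted value down to the next row. The recording tableau Q records, in position (i, j), the step at which that cell was added to P.
  Insert 1 (step 1): P = [1];  Q = [1]
  Insert 4 (step 2): P = [1, 4];  Q = [1, 2]
  Insert 7 (step 3): P = [1, 4, 7];  Q = [1, 2, 3]
  Insert 3 (step 4): P = [1, 3, 7] / [4];  Q = [1, 2, 3] / [4]
  Insert 6 (step 5): P = [1, 3, 6] / [4, 7];  Q = [1, 2, 3] / [4, 5]
  Insert 9 (step 6): P = [1, 3, 6, 9] / [4, 7];  Q = [1, 2, 3, 6] / [4, 5]
  Insert 2 (step 7): P = [1, 2, 6, 9] / [3, 7] / [4];  Q = [1, 2, 3, 6] / [4, 5] / [7]
  Insert 8 (step 8): P = [1, 2, 6, 8] / [3, 7, 9] / [4];  Q = [1, 2, 3, 6] / [4, 5, 8] / [7]
  Insert 5 (step 9): P = [1, 2, 5, 8] / [3, 6, 9] / [4, 7];  Q = [1, 2, 3, 6] / [4, 5, 8] / [7, 9]
Final shape: (4, 3, 2).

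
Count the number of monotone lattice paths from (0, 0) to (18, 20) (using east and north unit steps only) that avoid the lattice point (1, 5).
Number of paths = 30183664290

Total paths from (0, 0) to (18, 20): C(38, 18) = 33578000610. Paths through (1, 5): (paths (0, 0) → (1, 5)) × (paths (1, 5) → (18, 20)) = C(6, 1) · C(32, 17) = 6 · 565722720 = 3394336320. Avoidance count = 33578000610 − 3394336320 = 30183664290.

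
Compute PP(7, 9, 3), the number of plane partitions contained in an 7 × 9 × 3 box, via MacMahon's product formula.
PP(7, 9, 3) = 24584605760

Evaluate the triple product over i = 1..7, j = 1..9, k = 1..3. The factors are (2/1) · (3/2) · (4/3) · (3/2) · (4/3) · (5/4) · (4/3) · (5/4) · … (189 factors total). The numerators and denominators telescope so the product is an integer; carrying out the multiplication exactly gives PP(7, 9, 3) = 24584605760.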